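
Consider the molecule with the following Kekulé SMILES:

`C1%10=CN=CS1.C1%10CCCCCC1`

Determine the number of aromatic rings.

1

The SMILES encodes a five-membered ring with a sulfur at position 1 and a nitrogen at position 3 (in a C=N bond), with two double bonds; a seven-membered saturated carbon ring.
The 5-membered ring with one sulfur and one =N– has a continuous p-orbital overlap around the ring; 2 ring double bonds (4 π electrons) plus a heteroatom lone pair (2) give 6 π electrons. 6 = 4(1)+2, so it is aromatic (thiazole).
The 7-membered ring has only sp³ atoms, so it is not fully conjugated — not aromatic (cycloheptane).
1 of the 2 rings is aromatic. Total: 1.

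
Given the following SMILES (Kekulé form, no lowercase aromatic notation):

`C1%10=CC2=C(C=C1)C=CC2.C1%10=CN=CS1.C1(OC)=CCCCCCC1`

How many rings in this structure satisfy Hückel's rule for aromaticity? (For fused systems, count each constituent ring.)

2

The SMILES encodes a six-membered carbon ring with three alternating C=C double bonds, fused to a five-membered carbon ring containing one C=C double bond and one sp³ carbon; a five-membered ring with a sulfur at position 1 and a nitrogen at position 3 (in a C=N bond), with two double bonds; an eight-membered carbon ring with one C=C double bond.
The 6-membered ring is planar and fully conjugated; 3 ring double bonds give 6 π electrons. Since 6 = 4n+2 (n=1), it is aromatic (benzene ring).
The 5-membered ring has one sp³ carbon, so it is not fully conjugated — not aromatic (cyclopentene ring).
The 5-membered ring with one sulfur and one =N– has a continuous p-orbital overlap around the ring; 2 ring double bonds (4 π electrons) plus a heteroatom lone pair (2) give 6 π electrons. Since 6 = 4n+2 (n=1), it is aromatic (thiazole).
The 8-membered ring has six sp³ carbons, so it is not fully conjugated — not aromatic (cyclooctene).
2 of the 4 rings are aromatic. Total: 2.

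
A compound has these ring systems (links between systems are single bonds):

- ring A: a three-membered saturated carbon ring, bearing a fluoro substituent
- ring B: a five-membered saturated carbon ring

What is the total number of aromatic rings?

Ring A has only sp³ atoms, so it is not fully conjugated — not aromatic (cyclopropane).
Ring B has only sp³ atoms, so it is not fully conjugated — not aromatic (cyclopentane).
No ring is aromatic. Total: 0.

0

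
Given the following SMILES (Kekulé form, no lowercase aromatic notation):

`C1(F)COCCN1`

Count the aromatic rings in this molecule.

0

The SMILES encodes a six-membered saturated ring with an oxygen and an N–H nitrogen at positions 1 and 4.
The 6-membered ring with one oxygen and one N–H (1,4) has only sp³ atoms, so it is not fully conjugated — not aromatic (morpholine).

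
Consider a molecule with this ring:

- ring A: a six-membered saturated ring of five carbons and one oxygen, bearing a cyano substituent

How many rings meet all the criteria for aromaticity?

0

Ring A has only sp³ atoms, so it is not fully conjugated — not aromatic (tetrahydropyran).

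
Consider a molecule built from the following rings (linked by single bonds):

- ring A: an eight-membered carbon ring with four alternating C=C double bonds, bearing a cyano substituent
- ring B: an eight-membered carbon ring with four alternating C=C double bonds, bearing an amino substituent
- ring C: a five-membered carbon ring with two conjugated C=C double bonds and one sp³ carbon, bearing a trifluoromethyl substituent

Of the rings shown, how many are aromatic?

Ring A has only sp² ring atoms; a planar conformation would have a fully conjugated π system of 8 electrons. But 8 = 4(2), which is 4n not 4n+2, so ring A is not aromatic (cyclooctatetraene) — cyclooctatetraene distorts into a non-planar tub to avoid antiaromaticity.
Ring B has only sp² ring atoms; a planar conformation would have a fully conjugated π system of 8 electrons. But 8 = 4(2), which is 4n not 4n+2, so ring B is not aromatic (cyclooctatetraene) — cyclooctatetraene distorts into a non-planar tub to avoid antiaromaticity.
Ring C has one sp³ carbon, so it is not fully conjugated — not aromatic (cyclopentadiene).
No ring is aromatic. Total: 0.

0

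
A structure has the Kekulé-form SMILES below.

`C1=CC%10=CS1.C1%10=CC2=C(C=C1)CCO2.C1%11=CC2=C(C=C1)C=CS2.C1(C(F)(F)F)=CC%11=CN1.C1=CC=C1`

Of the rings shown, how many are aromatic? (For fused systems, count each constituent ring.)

The SMILES encodes a five-membered ring of four carbons and one sulfur, with two C=C double bonds; a six-membered carbon ring with three alternating C=C double bonds, fused to a five-membered ring containing one oxygen and two sp³ carbons; a six-membered carbon ring with three alternating C=C double bonds, fused to a five-membered ring containing one sulfur and two C=C double bonds; a five-membered ring of four carbons and one nitrogen bearing a hydrogen, with two C=C double bonds; a four-membered carbon ring with two alternating C=C double bonds.
The 5-membered ring with one sulfur has a continuous p-orbital overlap around the ring; 2 ring double bonds (4 π electrons) plus a heteroatom lone pair (2) give 6 π electrons. That satisfies 4n+2 with n=1, so it is aromatic (thiophene).
The 6-membered ring is fully conjugated (every ring atom contributes a p orbital); 3 ring double bonds give 6 π electrons. 6 = 4(1)+2, so it is aromatic (benzene ring).
The 5-membered ring with one oxygen has two sp³ carbons, so it is not fully conjugated — not aromatic (oxolane ring).
The fused 6/5-membered bicyclic (with one sulfur) is a single π system with 9 sp² atoms and 10 π electrons from ring double bonds plus a heteroatom lone pair. 10 = 4(2)+2, so the system is aromatic and both rings count as aromatic (benzothiophene).
The 5-membered ring with one N–H is fully conjugated (every ring atom contributes a p orbital); 2 ring double bonds (4 π electrons) plus a heteroatom lone pair (2) give 6 π electrons. 6 = 4(1)+2, so it is aromatic (pyrrole).
The 4-membered ring has only sp² ring atoms; a planar conformation would have a fully conjugated π system of 4 electrons. But 4 = 4(1), which is 4n not 4n+2, so it is not aromatic (cyclobutadiene) — cyclobutadiene is antiaromatic and distorts to a rectangle.
5 of the 7 rings are aromatic. Total: 5.

5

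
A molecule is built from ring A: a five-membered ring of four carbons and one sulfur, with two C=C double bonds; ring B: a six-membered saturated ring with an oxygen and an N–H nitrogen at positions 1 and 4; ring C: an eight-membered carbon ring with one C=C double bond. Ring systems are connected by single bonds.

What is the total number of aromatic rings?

Ring A is fully conjugated (every ring atom contributes a p orbital); 2 ring double bonds (4 π electrons) plus a heteroatom lone pair (2) give 6 π electrons. That satisfies 4n+2 with n=1, so ring A is aromatic (thiophene).
Ring B has only sp³ atoms, so it is not fully conjugated — not aromatic (morpholine).
Ring C has six sp³ carbons, so it is not fully conjugated — not aromatic (cyclooctene).
Aromatic: A. Total: 1.

1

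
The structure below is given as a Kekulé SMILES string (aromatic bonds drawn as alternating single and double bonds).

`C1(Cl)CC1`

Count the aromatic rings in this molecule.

The SMILES encodes a three-membered saturated carbon ring.
The 3-membered ring has only sp³ atoms, so it is not fully conjugated — not aromatic (cyclopropane).

0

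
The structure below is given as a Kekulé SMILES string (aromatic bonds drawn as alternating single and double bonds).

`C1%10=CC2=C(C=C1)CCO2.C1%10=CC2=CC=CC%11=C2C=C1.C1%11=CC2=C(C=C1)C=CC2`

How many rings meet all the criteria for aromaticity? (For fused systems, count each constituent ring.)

4

The SMILES encodes a six-membered carbon ring with three alternating C=C double bonds, fused to a five-membered ring containing one oxygen and two sp³ carbons; two fused six-membered carbon rings, each with three alternating C=C double bonds; a six-membered carbon ring with three alternating C=C double bonds, fused to a five-membered carbon ring containing one C=C double bond and one sp³ carbon.
The 6-membered ring is fully conjugated (every ring atom contributes a p orbital); 3 ring double bonds give 6 π electrons. Since 6 = 4n+2 (n=1), it is aromatic (benzene ring).
The 5-membered ring with one oxygen has two sp³ carbons, so it is not fully conjugated — not aromatic (oxolane ring).
The fused 6/6-membered bicyclic is a single π system with 10 sp² atoms and 10 π electrons from ring double bonds. 10 = 4(2)+2, so the system is aromatic and both rings count as aromatic (naphthalene).
The second 6-membered ring is fully conjugated (every ring atom contributes a p orbital); 3 ring double bonds give 6 π electrons. 6 = 4(1)+2, so it is aromatic (benzene ring).
The 5-membered ring has one sp³ carbon, so it is not fully conjugated — not aromatic (cyclopentene ring).
4 of the 6 rings are aromatic. Total: 4.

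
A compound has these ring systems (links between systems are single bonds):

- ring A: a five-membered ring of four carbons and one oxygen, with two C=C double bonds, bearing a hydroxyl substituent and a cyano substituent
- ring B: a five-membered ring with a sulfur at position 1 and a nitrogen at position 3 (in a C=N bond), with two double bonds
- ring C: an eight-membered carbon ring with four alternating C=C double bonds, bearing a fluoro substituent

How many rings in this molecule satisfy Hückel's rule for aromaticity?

2

Ring A has a continuous p-orbital overlap around the ring; 2 ring double bonds (4 π electrons) plus a heteroatom lone pair (2) give 6 π electrons. Since 6 = 4n+2 (n=1), ring A is aromatic (furan).
Ring B is fully conjugated (every ring atom contributes a p orbital); 2 ring double bonds (4 π electrons) plus a heteroatom lone pair (2) give 6 π electrons. Since 6 = 4n+2 (n=1), ring B is aromatic (thiazole).
Ring C has only sp² ring atoms; a planar conformation would have a fully conjugated π system of 8 electrons. But 8 = 4(2), which is 4n not 4n+2, so ring C is not aromatic (cyclooctatetraene) — cyclooctatetraene distorts into a non-planar tub to avoid antiaromaticity.
Aromatic: A, B. Total: 2.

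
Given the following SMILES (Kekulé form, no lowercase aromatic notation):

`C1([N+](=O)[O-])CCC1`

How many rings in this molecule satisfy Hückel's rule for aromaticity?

0

The SMILES encodes a four-membered saturated carbon ring.
The 4-membered ring has only sp³ atoms, so it is not fully conjugated — not aromatic (cyclobutane).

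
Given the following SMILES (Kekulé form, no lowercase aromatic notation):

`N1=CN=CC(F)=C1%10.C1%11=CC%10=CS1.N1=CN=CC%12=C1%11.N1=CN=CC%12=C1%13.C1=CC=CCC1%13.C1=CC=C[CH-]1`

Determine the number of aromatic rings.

5

The SMILES encodes a six-membered ring with nitrogens at positions 1 and 3 and three alternating double bonds; a five-membered ring of four carbons and one sulfur, with two C=C double bonds; a six-membered ring with nitrogens at positions 1 and 3 and three alternating double bonds; a six-membered ring with nitrogens at positions 1 and 3 and three alternating double bonds; a six-membered carbon ring with two conjugated C=C double bonds and two sp³ carbons; a five-membered all-carbon ring bearing a negative charge on one carbon, with two C=C double bonds.
The 6-membered ring with two nitrogens (1,3) is planar and fully conjugated; 3 ring double bonds give 6 π electrons. Since 6 = 4n+2 (n=1), it is aromatic (pyrimidine).
The 5-membered ring with one sulfur is planar and fully conjugated; 2 ring double bonds (4 π electrons) plus a heteroatom lone pair (2) give 6 π electrons. That satisfies 4n+2 with n=1, so it is aromatic (thiophene).
The second 6-membered ring with two nitrogens (1,3) has a continuous p-orbital overlap around the ring; 3 ring double bonds give 6 π electrons. 6 = 4(1)+2, so it is aromatic (pyrimidine).
The third 6-membered ring with two nitrogens (1,3) is planar and fully conjugated; 3 ring double bonds give 6 π electrons. That satisfies 4n+2 with n=1, so it is aromatic (pyrimidine).
The 6-membered ring has two sp³ carbons, so it is not fully conjugated — not aromatic (1,3-cyclohexadiene).
The 5-membered ring has a continuous p-orbital overlap around the ring; 2 ring double bonds (4 π electrons) plus the carbanion lone pair (2) give 6 π electrons. 6 = 4(1)+2, so it is aromatic (cyclopentadienyl anion).
5 of the 6 rings are aromatic. Total: 5.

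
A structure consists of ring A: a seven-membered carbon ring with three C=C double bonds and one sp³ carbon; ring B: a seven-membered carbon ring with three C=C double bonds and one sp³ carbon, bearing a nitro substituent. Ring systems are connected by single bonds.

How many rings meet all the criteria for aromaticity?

0

Ring A has one sp³ carbon, so it is not fully conjugated — not aromatic (cycloheptatriene).
Ring B has one sp³ carbon, so it is not fully conjugated — not aromatic (cycloheptatriene).
No ring is aromatic. Total: 0.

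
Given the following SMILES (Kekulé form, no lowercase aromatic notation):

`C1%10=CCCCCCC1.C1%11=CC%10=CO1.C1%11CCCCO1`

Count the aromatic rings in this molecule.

1

The SMILES encodes an eight-membered carbon ring with one C=C double bond; a five-membered ring of four carbons and one oxygen, with two C=C double bonds; a six-membered saturated ring of five carbons and one oxygen.
The 8-membered ring has six sp³ carbons, so it is not fully conjugated — not aromatic (cyclooctene).
The 5-membered ring with one oxygen has a continuous p-orbital overlap around the ring; 2 ring double bonds (4 π electrons) plus a heteroatom lone pair (2) give 6 π electrons. 6 = 4(1)+2, so it is aromatic (furan).
The 6-membered ring with one oxygen has only sp³ atoms, so it is not fully conjugated — not aromatic (tetrahydropyran).
1 of the 3 rings is aromatic. Total: 1.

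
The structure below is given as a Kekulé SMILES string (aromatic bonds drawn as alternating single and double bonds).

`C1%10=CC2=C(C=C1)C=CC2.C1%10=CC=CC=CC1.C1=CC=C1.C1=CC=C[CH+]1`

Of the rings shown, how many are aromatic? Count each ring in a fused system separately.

1

The SMILES encodes a six-membered carbon ring with three alternating C=C double bonds, fused to a five-membered carbon ring containing one C=C double bond and one sp³ carbon; a seven-membered carbon ring with three C=C double bonds and one sp³ carbon; a four-membered carbon ring with two alternating C=C double bonds; a five-membered all-carbon ring bearing a positive charge on one carbon, with two C=C double bonds.
The 6-membered ring is planar and fully conjugated; 3 ring double bonds give 6 π electrons. 6 = 4(1)+2, so it is aromatic (benzene ring).
The 5-membered ring has one sp³ carbon, so it is not fully conjugated — not aromatic (cyclopentene ring).
The 7-membered ring has one sp³ carbon, so it is not fully conjugated — not aromatic (cycloheptatriene).
The 4-membered ring has only sp² ring atoms; a planar conformation would have a fully conjugated π system of 4 electrons. But 4 = 4(1), which is 4n not 4n+2, so it is not aromatic (cyclobutadiene) — cyclobutadiene is antiaromatic and distorts to a rectangle.
The second 5-membered ring has only sp² ring atoms; a planar conformation would have a fully conjugated π system of 4 electrons. But 4 = 4(1), which is 4n not 4n+2, so it is not aromatic (cyclopentadienyl cation).
1 of the 5 rings is aromatic. Total: 1.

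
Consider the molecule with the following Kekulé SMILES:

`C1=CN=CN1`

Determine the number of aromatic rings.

1

The SMILES encodes a five-membered ring with nitrogens at positions 1 and 3 (one bearing H, one in a C=N bond) and two double bonds.
The 5-membered ring with two nitrogens (one N–H, one =N–) is fully conjugated (every ring atom contributes a p orbital); 2 ring double bonds (4 π electrons) plus a heteroatom lone pair (2) give 6 π electrons. That satisfies 4n+2 with n=1, so it is aromatic (imidazole).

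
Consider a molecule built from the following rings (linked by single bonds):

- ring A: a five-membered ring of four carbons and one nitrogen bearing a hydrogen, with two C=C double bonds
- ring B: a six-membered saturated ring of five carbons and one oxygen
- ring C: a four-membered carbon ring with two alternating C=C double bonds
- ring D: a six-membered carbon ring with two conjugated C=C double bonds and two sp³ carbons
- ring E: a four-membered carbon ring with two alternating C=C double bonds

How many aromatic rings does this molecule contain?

Ring A has a continuous p-orbital overlap around the ring; 2 ring double bonds (4 π electrons) plus a heteroatom lone pair (2) give 6 π electrons. That satisfies 4n+2 with n=1, so ring A is aromatic (pyrrole).
Ring B has only sp³ atoms, so it is not fully conjugated — not aromatic (tetrahydropyran).
Ring C has only sp² ring atoms; a planar conformation would have a fully conjugated π system of 4 electrons. But 4 = 4(1), which is 4n not 4n+2, so ring C is not aromatic (cyclobutadiene) — cyclobutadiene is antiaromatic and distorts to a rectangle.
Ring D has two sp³ carbons, so it is not fully conjugated — not aromatic (1,3-cyclohexadiene).
Ring E has only sp² ring atoms; a planar conformation would have a fully conjugated π system of 4 electrons. But 4 = 4(1), which is 4n not 4n+2, so ring E is not aromatic (cyclobutadiene) — cyclobutadiene is antiaromatic and distorts to a rectangle.
Aromatic: A. Total: 1.

1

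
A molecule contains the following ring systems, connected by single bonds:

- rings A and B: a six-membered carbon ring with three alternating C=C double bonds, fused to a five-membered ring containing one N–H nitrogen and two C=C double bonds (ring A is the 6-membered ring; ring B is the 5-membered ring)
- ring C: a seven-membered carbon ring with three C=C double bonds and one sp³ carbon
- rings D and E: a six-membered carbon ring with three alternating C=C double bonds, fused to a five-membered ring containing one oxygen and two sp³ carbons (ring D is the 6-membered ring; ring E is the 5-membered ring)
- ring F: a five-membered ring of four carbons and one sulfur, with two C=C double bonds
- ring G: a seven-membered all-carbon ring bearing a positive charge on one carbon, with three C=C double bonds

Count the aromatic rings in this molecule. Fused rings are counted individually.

Rings A and B form a fused bicyclic system (with one N–H) with 9 sp² atoms and 10 π electrons from ring double bonds plus a heteroatom lone pair. 10 = 4(2)+2, so the system is aromatic and both rings count as aromatic (indole).
Ring C has one sp³ carbon, so it is not fully conjugated — not aromatic (cycloheptatriene).
Ring D is planar and fully conjugated; 3 ring double bonds give 6 π electrons. 6 = 4(1)+2, so ring D is aromatic (benzene ring).
Ring E has two sp³ carbons, so it is not fully conjugated — not aromatic (oxolane ring).
Ring F has a continuous p-orbital overlap around the ring; 2 ring double bonds (4 π electrons) plus a heteroatom lone pair (2) give 6 π electrons. 6 = 4(1)+2, so ring F is aromatic (thiophene).
Ring G has a continuous p-orbital overlap around the ring; 3 ring double bonds (6 π electrons) plus the carbocation's empty p orbital (0, but keeps the ring conjugated) give 6 π electrons. Since 6 = 4n+2 (n=1), ring G is aromatic (tropylium cation).
Aromatic: A, B, D, F, G. Total: 5.

5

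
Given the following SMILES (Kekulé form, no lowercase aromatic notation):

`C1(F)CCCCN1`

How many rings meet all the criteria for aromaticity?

The SMILES encodes a six-membered saturated ring of five carbons and one N–H nitrogen.
The 6-membered ring with one N–H has only sp³ atoms, so it is not fully conjugated — not aromatic (piperidine).

0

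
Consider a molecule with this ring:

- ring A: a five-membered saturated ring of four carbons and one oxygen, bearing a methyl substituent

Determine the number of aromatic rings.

0

Ring A has only sp³ atoms, so it is not fully conjugated — not aromatic (tetrahydrofuran).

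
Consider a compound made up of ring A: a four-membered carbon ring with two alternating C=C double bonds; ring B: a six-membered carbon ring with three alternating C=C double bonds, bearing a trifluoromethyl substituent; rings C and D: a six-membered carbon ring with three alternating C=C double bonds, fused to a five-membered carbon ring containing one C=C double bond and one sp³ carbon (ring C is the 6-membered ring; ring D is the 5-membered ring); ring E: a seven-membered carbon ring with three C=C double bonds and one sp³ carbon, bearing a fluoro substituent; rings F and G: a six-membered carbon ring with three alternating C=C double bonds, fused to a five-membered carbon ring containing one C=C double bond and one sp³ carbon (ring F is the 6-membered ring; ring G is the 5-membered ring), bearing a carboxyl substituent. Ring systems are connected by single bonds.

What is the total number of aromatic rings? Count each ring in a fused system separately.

3

Ring A has only sp² ring atoms; a planar conformation would have a fully conjugated π system of 4 electrons. But 4 = 4(1), which is 4n not 4n+2, so ring A is not aromatic (cyclobutadiene) — cyclobutadiene is antiaromatic and distorts to a rectangle.
Ring B is fully conjugated (every ring atom contributes a p orbital); 3 ring double bonds give 6 π electrons. That satisfies 4n+2 with n=1, so ring B is aromatic (benzene).
Ring C has a continuous p-orbital overlap around the ring; 3 ring double bonds give 6 π electrons. 6 = 4(1)+2, so ring C is aromatic (benzene ring).
Ring D has one sp³ carbon, so it is not fully conjugated — not aromatic (cyclopentene ring).
Ring E has one sp³ carbon, so it is not fully conjugated — not aromatic (cycloheptatriene).
Ring F is planar and fully conjugated; 3 ring double bonds give 6 π electrons. Since 6 = 4n+2 (n=1), ring F is aromatic (benzene ring).
Ring G has one sp³ carbon, so it is not fully conjugated — not aromatic (cyclopentene ring).
Aromatic: B, C, F. Total: 3.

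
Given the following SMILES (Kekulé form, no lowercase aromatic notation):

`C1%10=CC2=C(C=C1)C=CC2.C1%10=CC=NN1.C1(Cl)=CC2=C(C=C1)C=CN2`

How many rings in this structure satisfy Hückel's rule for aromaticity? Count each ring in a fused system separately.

4

The SMILES encodes a six-membered carbon ring with three alternating C=C double bonds, fused to a five-membered carbon ring containing one C=C double bond and one sp³ carbon; a five-membered ring with two adjacent nitrogens (one bearing H, one in a double bond) and two double bonds; a six-membered carbon ring with three alternating C=C double bonds, fused to a five-membered ring containing one N–H nitrogen and two C=C double bonds.
The 6-membered ring has a continuous p-orbital overlap around the ring; 3 ring double bonds give 6 π electrons. Since 6 = 4n+2 (n=1), it is aromatic (benzene ring).
The 5-membered ring has one sp³ carbon, so it is not fully conjugated — not aromatic (cyclopentene ring).
The 5-membered ring with two adjacent nitrogens (one N–H, one =N–) is planar and fully conjugated; 2 ring double bonds (4 π electrons) plus a heteroatom lone pair (2) give 6 π electrons. That satisfies 4n+2 with n=1, so it is aromatic (pyrazole).
The fused 6/5-membered bicyclic (with one N–H) is a single π system with 9 sp² atoms and 10 π electrons from ring double bonds plus a heteroatom lone pair. 10 = 4(2)+2, so the system is aromatic and both rings count as aromatic (indole).
4 of the 5 rings are aromatic. Total: 4.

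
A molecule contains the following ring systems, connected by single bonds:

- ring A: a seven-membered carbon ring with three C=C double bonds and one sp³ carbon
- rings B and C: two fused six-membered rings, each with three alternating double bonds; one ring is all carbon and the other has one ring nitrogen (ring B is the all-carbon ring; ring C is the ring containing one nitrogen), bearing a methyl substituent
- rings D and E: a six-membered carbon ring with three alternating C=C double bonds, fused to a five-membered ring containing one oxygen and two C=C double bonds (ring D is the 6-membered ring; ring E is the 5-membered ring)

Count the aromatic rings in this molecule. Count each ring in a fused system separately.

4

Ring A has one sp³ carbon, so it is not fully conjugated — not aromatic (cycloheptatriene).
Rings B and C form a fused bicyclic system (with one nitrogen) with 10 sp² atoms and 10 π electrons from ring double bonds. 10 = 4(2)+2, so the system is aromatic and both rings count as aromatic (quinoline).
Rings D and E form a fused bicyclic system (with one oxygen) with 9 sp² atoms and 10 π electrons from ring double bonds plus a heteroatom lone pair. 10 = 4(2)+2, so the system is aromatic and both rings count as aromatic (benzofuran).
Aromatic: B, C, D, E. Total: 4.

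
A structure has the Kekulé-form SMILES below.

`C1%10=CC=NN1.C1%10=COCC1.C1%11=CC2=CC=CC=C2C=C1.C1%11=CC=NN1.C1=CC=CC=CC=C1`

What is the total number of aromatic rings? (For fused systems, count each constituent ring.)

The SMILES encodes a five-membered ring with two adjacent nitrogens (one bearing H, one in a double bond) and two double bonds; a five-membered ring of four carbons and one oxygen, with one C=C double bond and two sp³ carbons; two fused six-membered carbon rings, each with three alternating C=C double bonds; a five-membered ring with two adjacent nitrogens (one bearing H, one in a double bond) and two double bonds; an eight-membered carbon ring with four alternating C=C double bonds.
The 5-membered ring with two adjacent nitrogens (one N–H, one =N–) is planar and fully conjugated; 2 ring double bonds (4 π electrons) plus a heteroatom lone pair (2) give 6 π electrons. 6 = 4(1)+2, so it is aromatic (pyrazole).
The 5-membered ring with one oxygen has two sp³ carbons, so it is not fully conjugated — not aromatic (2,3-dihydrofuran).
The fused 6/6-membered bicyclic is a single π system with 10 sp² atoms and 10 π electrons from ring double bonds. 10 = 4(2)+2, so the system is aromatic and both rings count as aromatic (naphthalene).
The second 5-membered ring with two adjacent nitrogens (one N–H, one =N–) is fully conjugated (every ring atom contributes a p orbital); 2 ring double bonds (4 π electrons) plus a heteroatom lone pair (2) give 6 π electrons. That satisfies 4n+2 with n=1, so it is aromatic (pyrazole).
The 8-membered ring has only sp² ring atoms; a planar conformation would have a fully conjugated π system of 8 electrons. But 8 = 4(2), which is 4n not 4n+2, so it is not aromatic (cyclooctatetraene) — cyclooctatetraene distorts into a non-planar tub to avoid antiaromaticity.
4 of the 6 rings are aromatic. Total: 4.

4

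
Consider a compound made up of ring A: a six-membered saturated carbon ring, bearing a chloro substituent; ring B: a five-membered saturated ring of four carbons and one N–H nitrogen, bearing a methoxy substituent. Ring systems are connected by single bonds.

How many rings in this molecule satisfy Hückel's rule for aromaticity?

Ring A has only sp³ atoms, so it is not fully conjugated — not aromatic (cyclohexane).
Ring B has only sp³ atoms, so it is not fully conjugated — not aromatic (pyrrolidine).
No ring is aromatic. Total: 0.

0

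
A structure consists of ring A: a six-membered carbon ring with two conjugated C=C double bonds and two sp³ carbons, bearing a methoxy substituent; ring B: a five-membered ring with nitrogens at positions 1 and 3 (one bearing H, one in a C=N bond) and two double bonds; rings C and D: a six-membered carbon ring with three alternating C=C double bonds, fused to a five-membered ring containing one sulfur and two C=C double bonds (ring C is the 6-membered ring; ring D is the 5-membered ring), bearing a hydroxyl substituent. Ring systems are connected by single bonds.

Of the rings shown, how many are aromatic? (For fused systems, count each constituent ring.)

Ring A has two sp³ carbons, so it is not fully conjugated — not aromatic (1,3-cyclohexadiene).
Ring B is fully conjugated (every ring atom contributes a p orbital); 2 ring double bonds (4 π electrons) plus a heteroatom lone pair (2) give 6 π electrons. Since 6 = 4n+2 (n=1), ring B is aromatic (imidazole).
Rings C and D form a fused bicyclic system (with one sulfur) with 9 sp² atoms and 10 π electrons from ring double bonds plus a heteroatom lone pair. 10 = 4(2)+2, so the system is aromatic and both rings count as aromatic (benzothiophene).
Aromatic: B, C, D. Total: 3.

3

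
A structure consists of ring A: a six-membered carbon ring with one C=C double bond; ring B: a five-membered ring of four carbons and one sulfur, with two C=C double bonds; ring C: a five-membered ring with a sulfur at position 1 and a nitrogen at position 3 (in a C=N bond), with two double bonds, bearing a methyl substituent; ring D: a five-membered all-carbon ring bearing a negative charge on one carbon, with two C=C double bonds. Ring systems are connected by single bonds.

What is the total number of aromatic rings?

Ring A has four sp³ carbons, so it is not fully conjugated — not aromatic (cyclohexene).
Ring B is planar and fully conjugated; 2 ring double bonds (4 π electrons) plus a heteroatom lone pair (2) give 6 π electrons. 6 = 4(1)+2, so ring B is aromatic (thiophene).
Ring C is fully conjugated (every ring atom contributes a p orbital); 2 ring double bonds (4 π electrons) plus a heteroatom lone pair (2) give 6 π electrons. 6 = 4(1)+2, so ring C is aromatic (thiazole).
Ring D is planar and fully conjugated; 2 ring double bonds (4 π electrons) plus the carbanion lone pair (2) give 6 π electrons. Since 6 = 4n+2 (n=1), ring D is aromatic (cyclopentadienyl anion).
Aromatic: B, C, D. Total: 3.

3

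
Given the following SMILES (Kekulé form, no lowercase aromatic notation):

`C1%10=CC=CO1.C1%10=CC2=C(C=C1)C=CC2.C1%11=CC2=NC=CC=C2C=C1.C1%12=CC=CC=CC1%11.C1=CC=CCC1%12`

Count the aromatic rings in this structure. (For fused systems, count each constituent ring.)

4

The SMILES encodes a five-membered ring of four carbons and one oxygen, with two C=C double bonds; a six-membered carbon ring with three alternating C=C double bonds, fused to a five-membered carbon ring containing one C=C double bond and one sp³ carbon; two fused six-membered rings, each with three alternating double bonds; one ring is all carbon and the other has one ring nitrogen; a seven-membered carbon ring with three C=C double bonds and one sp³ carbon; a six-membered carbon ring with two conjugated C=C double bonds and two sp³ carbons.
The 5-membered ring with one oxygen is planar and fully conjugated; 2 ring double bonds (4 π electrons) plus a heteroatom lone pair (2) give 6 π electrons. 6 = 4(1)+2, so it is aromatic (furan).
The 6-membered ring has a continuous p-orbital overlap around the ring; 3 ring double bonds give 6 π electrons. Since 6 = 4n+2 (n=1), it is aromatic (benzene ring).
The 5-membered ring has one sp³ carbon, so it is not fully conjugated — not aromatic (cyclopentene ring).
The fused 6/6-membered bicyclic (with one nitrogen) is a single π system with 10 sp² atoms and 10 π electrons from ring double bonds. 10 = 4(2)+2, so the system is aromatic and both rings count as aromatic (quinoline).
The 7-membered ring has one sp³ carbon, so it is not fully conjugated — not aromatic (cycloheptatriene).
The second 6-membered ring has two sp³ carbons, so it is not fully conjugated — not aromatic (1,3-cyclohexadiene).
4 of the 7 rings are aromatic. Total: 4.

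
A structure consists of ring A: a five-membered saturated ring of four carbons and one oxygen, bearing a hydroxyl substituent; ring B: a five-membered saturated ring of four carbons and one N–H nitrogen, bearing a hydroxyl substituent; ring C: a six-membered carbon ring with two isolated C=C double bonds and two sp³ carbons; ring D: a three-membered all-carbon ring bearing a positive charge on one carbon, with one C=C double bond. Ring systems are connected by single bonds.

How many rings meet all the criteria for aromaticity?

Ring A has only sp³ atoms, so it is not fully conjugated — not aromatic (tetrahydrofuran).
Ring B has only sp³ atoms, so it is not fully conjugated — not aromatic (pyrrolidine).
Ring C has two sp³ carbons, so it is not fully conjugated — not aromatic (1,4-cyclohexadiene).
Ring D is planar and fully conjugated; 1 ring double bond (2 π electrons) plus the carbocation's empty p orbital (0, but keeps the ring conjugated) give 2 π electrons. Since 2 = 4n+2 (n=0), ring D is aromatic (cyclopropenyl cation).
Aromatic: D. Total: 1.

1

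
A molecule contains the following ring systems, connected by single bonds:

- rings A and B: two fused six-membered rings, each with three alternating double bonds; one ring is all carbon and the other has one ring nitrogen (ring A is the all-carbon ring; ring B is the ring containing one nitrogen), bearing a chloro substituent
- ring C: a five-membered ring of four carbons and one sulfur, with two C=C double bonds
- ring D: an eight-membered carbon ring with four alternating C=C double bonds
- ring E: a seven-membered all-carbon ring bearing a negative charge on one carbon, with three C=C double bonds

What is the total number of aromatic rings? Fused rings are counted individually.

Rings A and B form a fused bicyclic system (with one nitrogen) with 10 sp² atoms and 10 π electrons from ring double bonds. 10 = 4(2)+2, so the system is aromatic and both rings count as aromatic (quinoline).
Ring C is fully conjugated (every ring atom contributes a p orbital); 2 ring double bonds (4 π electrons) plus a heteroatom lone pair (2) give 6 π electrons. 6 = 4(1)+2, so ring C is aromatic (thiophene).
Ring D has only sp² ring atoms; a planar conformation would have a fully conjugated π system of 8 electrons. But 8 = 4(2), which is 4n not 4n+2, so ring D is not aromatic (cyclooctatetraene) — cyclooctatetraene distorts into a non-planar tub to avoid antiaromaticity.
Ring E has only sp² ring atoms; a planar conformation would have a fully conjugated π system of 8 electrons. But 8 = 4(2), which is 4n not 4n+2, so ring E is not aromatic (cycloheptatrienyl anion).
Aromatic: A, B, C. Total: 3.

3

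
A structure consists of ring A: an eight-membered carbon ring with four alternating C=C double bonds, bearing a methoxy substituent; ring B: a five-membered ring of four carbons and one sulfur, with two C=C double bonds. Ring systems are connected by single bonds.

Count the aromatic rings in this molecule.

1

Ring A has only sp² ring atoms; a planar conformation would have a fully conjugated π system of 8 electrons. But 8 = 4(2), which is 4n not 4n+2, so ring A is not aromatic (cyclooctatetraene) — cyclooctatetraene distorts into a non-planar tub to avoid antiaromaticity.
Ring B has a continuous p-orbital overlap around the ring; 2 ring double bonds (4 π electrons) plus a heteroatom lone pair (2) give 6 π electrons. That satisfies 4n+2 with n=1, so ring B is aromatic (thiophene).
Aromatic: B. Total: 1.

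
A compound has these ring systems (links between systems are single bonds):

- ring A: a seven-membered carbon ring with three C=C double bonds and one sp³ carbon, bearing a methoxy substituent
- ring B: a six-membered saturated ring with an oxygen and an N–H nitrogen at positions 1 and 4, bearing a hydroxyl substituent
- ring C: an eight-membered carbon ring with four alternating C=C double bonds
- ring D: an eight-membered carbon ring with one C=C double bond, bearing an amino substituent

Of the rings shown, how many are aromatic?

Ring A has one sp³ carbon, so it is not fully conjugated — not aromatic (cycloheptatriene).
Ring B has only sp³ atoms, so it is not fully conjugated — not aromatic (morpholine).
Ring C has only sp² ring atoms; a planar conformation would have a fully conjugated π system of 8 electrons. But 8 = 4(2), which is 4n not 4n+2, so ring C is not aromatic (cyclooctatetraene) — cyclooctatetraene distorts into a non-planar tub to avoid antiaromaticity.
Ring D has six sp³ carbons, so it is not fully conjugated — not aromatic (cyclooctene).
No ring is aromatic. Total: 0.

0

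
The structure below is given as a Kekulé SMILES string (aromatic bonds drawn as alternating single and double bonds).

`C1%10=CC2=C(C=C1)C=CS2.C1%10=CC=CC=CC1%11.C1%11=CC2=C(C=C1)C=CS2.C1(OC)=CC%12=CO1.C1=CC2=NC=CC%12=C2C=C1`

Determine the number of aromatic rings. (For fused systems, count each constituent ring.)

The SMILES encodes a six-membered carbon ring with three alternating C=C double bonds, fused to a five-membered ring containing one sulfur and two C=C double bonds; a seven-membered carbon ring with three C=C double bonds and one sp³ carbon; a six-membered carbon ring with three alternating C=C double bonds, fused to a five-membered ring containing one sulfur and two C=C double bonds; a five-membered ring of four carbons and one oxygen, with two C=C double bonds; two fused six-membered rings, each with three alternating double bonds; one ring is all carbon and the other has one ring nitrogen.
The fused 6/5-membered bicyclic (with one sulfur) is a single π system with 9 sp² atoms and 10 π electrons from ring double bonds plus a heteroatom lone pair. 10 = 4(2)+2, so the system is aromatic and both rings count as aromatic (benzothiophene).
The 7-membered ring has one sp³ carbon, so it is not fully conjugated — not aromatic (cycloheptatriene).
The fused 6/5-membered bicyclic (with one sulfur) is a single π system with 9 sp² atoms and 10 π electrons from ring double bonds plus a heteroatom lone pair. 10 = 4(2)+2, so the system is aromatic and both rings count as aromatic (benzothiophene).
The 5-membered ring with one oxygen is planar and fully conjugated; 2 ring double bonds (4 π electrons) plus a heteroatom lone pair (2) give 6 π electrons. That satisfies 4n+2 with n=1, so it is aromatic (furan).
The fused 6/6-membered bicyclic (with one nitrogen) is a single π system with 10 sp² atoms and 10 π electrons from ring double bonds. 10 = 4(2)+2, so the system is aromatic and both rings count as aromatic (quinoline).
7 of the 8 rings are aromatic. Total: 7.

7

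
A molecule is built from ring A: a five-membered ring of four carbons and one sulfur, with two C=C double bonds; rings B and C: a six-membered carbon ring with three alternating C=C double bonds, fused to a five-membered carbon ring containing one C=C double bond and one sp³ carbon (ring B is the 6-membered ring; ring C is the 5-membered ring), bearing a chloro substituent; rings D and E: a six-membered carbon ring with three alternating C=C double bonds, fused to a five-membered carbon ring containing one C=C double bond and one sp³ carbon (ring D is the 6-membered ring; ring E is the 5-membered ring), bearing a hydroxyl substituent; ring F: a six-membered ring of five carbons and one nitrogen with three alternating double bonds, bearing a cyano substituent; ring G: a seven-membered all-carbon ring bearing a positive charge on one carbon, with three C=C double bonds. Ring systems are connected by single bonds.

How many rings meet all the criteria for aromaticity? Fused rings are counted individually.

5

Ring A is planar and fully conjugated; 2 ring double bonds (4 π electrons) plus a heteroatom lone pair (2) give 6 π electrons. That satisfies 4n+2 with n=1, so ring A is aromatic (thiophene).
Ring B is planar and fully conjugated; 3 ring double bonds give 6 π electrons. Since 6 = 4n+2 (n=1), ring B is aromatic (benzene ring).
Ring C has one sp³ carbon, so it is not fully conjugated — not aromatic (cyclopentene ring).
Ring D has a continuous p-orbital overlap around the ring; 3 ring double bonds give 6 π electrons. That satisfies 4n+2 with n=1, so ring D is aromatic (benzene ring).
Ring E has one sp³ carbon, so it is not fully conjugated — not aromatic (cyclopentene ring).
Ring F is fully conjugated (every ring atom contributes a p orbital); 3 ring double bonds give 6 π electrons. That satisfies 4n+2 with n=1, so ring F is aromatic (pyridine).
Ring G has a continuous p-orbital overlap around the ring; 3 ring double bonds (6 π electrons) plus the carbocation's empty p orbital (0, but keeps the ring conjugated) give 6 π electrons. 6 = 4(1)+2, so ring G is aromatic (tropylium cation).
Aromatic: A, B, D, F, G. Total: 5.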